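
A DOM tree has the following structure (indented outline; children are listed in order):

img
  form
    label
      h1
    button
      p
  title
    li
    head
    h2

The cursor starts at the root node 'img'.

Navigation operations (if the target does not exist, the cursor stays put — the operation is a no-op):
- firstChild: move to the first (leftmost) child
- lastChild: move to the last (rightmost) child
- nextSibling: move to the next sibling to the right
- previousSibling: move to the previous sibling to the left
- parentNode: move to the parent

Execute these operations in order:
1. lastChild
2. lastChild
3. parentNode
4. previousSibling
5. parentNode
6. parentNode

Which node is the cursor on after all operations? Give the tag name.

After 1 (lastChild): title
After 2 (lastChild): h2
After 3 (parentNode): title
After 4 (previousSibling): form
After 5 (parentNode): img
After 6 (parentNode): img (no-op, stayed)

Answer: img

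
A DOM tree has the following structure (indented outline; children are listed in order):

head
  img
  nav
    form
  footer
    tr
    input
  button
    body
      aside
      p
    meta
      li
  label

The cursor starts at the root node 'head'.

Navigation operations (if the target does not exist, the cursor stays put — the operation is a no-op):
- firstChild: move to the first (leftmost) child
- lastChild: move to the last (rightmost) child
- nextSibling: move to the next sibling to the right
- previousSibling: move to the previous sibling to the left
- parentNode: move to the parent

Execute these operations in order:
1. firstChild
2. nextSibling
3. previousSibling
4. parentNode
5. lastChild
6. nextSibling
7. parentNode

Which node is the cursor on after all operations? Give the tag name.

After 1 (firstChild): img
After 2 (nextSibling): nav
After 3 (previousSibling): img
After 4 (parentNode): head
After 5 (lastChild): label
After 6 (nextSibling): label (no-op, stayed)
After 7 (parentNode): head

Answer: head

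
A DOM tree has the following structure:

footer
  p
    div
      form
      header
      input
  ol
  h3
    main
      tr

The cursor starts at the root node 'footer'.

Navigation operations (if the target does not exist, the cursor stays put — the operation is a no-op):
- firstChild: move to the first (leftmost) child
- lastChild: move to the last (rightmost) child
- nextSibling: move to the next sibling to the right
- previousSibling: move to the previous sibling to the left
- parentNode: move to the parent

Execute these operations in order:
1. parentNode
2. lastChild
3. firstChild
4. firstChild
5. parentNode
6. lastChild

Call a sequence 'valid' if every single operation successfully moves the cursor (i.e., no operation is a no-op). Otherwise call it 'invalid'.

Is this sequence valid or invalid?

Answer: invalid

Derivation:
After 1 (parentNode): footer (no-op, stayed)
After 2 (lastChild): h3
After 3 (firstChild): main
After 4 (firstChild): tr
After 5 (parentNode): main
After 6 (lastChild): tr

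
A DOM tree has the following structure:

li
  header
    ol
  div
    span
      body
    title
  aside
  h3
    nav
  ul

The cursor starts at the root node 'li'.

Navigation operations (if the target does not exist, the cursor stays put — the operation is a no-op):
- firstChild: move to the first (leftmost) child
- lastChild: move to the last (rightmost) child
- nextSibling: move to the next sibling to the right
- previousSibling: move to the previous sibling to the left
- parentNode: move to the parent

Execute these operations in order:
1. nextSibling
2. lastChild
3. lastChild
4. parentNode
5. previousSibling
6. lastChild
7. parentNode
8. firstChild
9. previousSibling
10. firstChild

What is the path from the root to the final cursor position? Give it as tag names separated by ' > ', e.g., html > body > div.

After 1 (nextSibling): li (no-op, stayed)
After 2 (lastChild): ul
After 3 (lastChild): ul (no-op, stayed)
After 4 (parentNode): li
After 5 (previousSibling): li (no-op, stayed)
After 6 (lastChild): ul
After 7 (parentNode): li
After 8 (firstChild): header
After 9 (previousSibling): header (no-op, stayed)
After 10 (firstChild): ol

Answer: li > header > ol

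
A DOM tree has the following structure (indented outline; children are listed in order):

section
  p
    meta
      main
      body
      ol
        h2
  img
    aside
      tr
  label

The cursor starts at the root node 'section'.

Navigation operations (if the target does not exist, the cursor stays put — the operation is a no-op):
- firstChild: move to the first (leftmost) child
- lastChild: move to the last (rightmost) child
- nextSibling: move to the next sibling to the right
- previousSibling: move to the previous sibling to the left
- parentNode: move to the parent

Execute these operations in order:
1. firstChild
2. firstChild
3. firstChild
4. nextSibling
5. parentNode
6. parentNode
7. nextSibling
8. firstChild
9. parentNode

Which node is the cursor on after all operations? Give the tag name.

After 1 (firstChild): p
After 2 (firstChild): meta
After 3 (firstChild): main
After 4 (nextSibling): body
After 5 (parentNode): meta
After 6 (parentNode): p
After 7 (nextSibling): img
After 8 (firstChild): aside
After 9 (parentNode): img

Answer: img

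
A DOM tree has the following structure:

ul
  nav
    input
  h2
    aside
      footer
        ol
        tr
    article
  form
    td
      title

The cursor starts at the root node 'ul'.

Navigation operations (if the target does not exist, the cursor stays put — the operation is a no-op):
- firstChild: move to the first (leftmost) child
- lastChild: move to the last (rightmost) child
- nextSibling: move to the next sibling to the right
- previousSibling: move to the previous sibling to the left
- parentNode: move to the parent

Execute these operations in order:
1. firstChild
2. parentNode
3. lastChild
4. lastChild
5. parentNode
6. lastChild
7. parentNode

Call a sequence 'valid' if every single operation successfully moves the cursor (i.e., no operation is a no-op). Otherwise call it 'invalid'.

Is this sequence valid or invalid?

Answer: valid

Derivation:
After 1 (firstChild): nav
After 2 (parentNode): ul
After 3 (lastChild): form
After 4 (lastChild): td
After 5 (parentNode): form
After 6 (lastChild): td
After 7 (parentNode): form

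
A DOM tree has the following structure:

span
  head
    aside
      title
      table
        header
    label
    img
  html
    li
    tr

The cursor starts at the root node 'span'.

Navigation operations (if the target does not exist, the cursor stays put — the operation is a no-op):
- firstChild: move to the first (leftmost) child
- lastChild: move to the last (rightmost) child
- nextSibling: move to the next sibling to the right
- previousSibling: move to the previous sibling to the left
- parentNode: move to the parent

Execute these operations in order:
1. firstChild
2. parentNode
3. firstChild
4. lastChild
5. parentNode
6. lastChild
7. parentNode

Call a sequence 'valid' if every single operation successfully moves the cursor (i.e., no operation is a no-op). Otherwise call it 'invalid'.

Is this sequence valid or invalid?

After 1 (firstChild): head
After 2 (parentNode): span
After 3 (firstChild): head
After 4 (lastChild): img
After 5 (parentNode): head
After 6 (lastChild): img
After 7 (parentNode): head

Answer: valid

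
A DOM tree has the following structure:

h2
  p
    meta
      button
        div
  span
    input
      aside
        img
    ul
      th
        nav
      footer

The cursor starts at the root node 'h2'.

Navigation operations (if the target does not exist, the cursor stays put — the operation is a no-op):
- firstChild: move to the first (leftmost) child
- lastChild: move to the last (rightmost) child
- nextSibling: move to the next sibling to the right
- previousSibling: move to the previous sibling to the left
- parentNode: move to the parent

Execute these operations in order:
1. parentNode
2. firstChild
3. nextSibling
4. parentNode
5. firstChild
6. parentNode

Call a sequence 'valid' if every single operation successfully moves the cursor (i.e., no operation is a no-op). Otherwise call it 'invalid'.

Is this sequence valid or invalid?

Answer: invalid

Derivation:
After 1 (parentNode): h2 (no-op, stayed)
After 2 (firstChild): p
After 3 (nextSibling): span
After 4 (parentNode): h2
After 5 (firstChild): p
After 6 (parentNode): h2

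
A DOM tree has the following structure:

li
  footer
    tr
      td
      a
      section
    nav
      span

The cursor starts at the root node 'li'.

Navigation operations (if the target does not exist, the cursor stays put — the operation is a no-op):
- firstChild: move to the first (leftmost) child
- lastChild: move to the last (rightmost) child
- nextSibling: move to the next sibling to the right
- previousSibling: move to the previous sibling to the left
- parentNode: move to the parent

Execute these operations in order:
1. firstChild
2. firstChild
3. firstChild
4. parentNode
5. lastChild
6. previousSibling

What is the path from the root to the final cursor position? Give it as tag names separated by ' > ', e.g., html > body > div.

Answer: li > footer > tr > a

Derivation:
After 1 (firstChild): footer
After 2 (firstChild): tr
After 3 (firstChild): td
After 4 (parentNode): tr
After 5 (lastChild): section
After 6 (previousSibling): a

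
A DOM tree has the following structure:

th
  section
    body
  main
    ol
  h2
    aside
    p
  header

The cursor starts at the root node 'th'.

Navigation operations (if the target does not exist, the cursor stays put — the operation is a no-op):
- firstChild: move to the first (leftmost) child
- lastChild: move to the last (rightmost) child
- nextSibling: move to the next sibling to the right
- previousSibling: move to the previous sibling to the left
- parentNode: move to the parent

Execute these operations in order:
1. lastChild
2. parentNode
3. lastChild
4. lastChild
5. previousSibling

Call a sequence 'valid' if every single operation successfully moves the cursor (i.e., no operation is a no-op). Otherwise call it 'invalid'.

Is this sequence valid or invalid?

Answer: invalid

Derivation:
After 1 (lastChild): header
After 2 (parentNode): th
After 3 (lastChild): header
After 4 (lastChild): header (no-op, stayed)
After 5 (previousSibling): h2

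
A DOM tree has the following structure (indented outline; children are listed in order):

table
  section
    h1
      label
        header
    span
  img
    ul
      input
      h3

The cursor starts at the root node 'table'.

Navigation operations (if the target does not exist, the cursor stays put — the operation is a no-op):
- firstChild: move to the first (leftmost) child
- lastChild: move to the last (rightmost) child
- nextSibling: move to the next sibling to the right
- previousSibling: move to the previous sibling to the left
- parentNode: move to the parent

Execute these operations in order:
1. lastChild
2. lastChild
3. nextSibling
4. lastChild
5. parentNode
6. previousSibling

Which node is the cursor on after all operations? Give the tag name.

Answer: ul

Derivation:
After 1 (lastChild): img
After 2 (lastChild): ul
After 3 (nextSibling): ul (no-op, stayed)
After 4 (lastChild): h3
After 5 (parentNode): ul
After 6 (previousSibling): ul (no-op, stayed)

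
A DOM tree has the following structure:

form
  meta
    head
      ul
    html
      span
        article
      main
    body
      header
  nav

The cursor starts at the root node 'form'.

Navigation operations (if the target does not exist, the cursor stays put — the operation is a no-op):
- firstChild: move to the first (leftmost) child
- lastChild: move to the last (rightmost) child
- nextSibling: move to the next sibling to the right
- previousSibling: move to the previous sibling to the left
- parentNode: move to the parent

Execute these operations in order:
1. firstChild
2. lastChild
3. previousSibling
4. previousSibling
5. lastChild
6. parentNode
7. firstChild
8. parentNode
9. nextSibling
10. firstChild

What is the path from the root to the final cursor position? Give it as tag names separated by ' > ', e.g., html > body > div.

Answer: form > meta > html > span

Derivation:
After 1 (firstChild): meta
After 2 (lastChild): body
After 3 (previousSibling): html
After 4 (previousSibling): head
After 5 (lastChild): ul
After 6 (parentNode): head
After 7 (firstChild): ul
After 8 (parentNode): head
After 9 (nextSibling): html
After 10 (firstChild): span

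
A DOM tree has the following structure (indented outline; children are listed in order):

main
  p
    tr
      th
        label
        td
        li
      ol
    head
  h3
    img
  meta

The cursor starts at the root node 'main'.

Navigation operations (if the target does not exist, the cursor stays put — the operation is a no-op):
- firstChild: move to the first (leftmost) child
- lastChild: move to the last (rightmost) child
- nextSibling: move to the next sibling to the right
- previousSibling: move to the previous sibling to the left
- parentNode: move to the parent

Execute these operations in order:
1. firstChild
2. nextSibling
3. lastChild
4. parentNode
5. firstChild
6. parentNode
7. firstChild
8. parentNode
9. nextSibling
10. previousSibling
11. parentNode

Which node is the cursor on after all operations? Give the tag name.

Answer: main

Derivation:
After 1 (firstChild): p
After 2 (nextSibling): h3
After 3 (lastChild): img
After 4 (parentNode): h3
After 5 (firstChild): img
After 6 (parentNode): h3
After 7 (firstChild): img
After 8 (parentNode): h3
After 9 (nextSibling): meta
After 10 (previousSibling): h3
After 11 (parentNode): main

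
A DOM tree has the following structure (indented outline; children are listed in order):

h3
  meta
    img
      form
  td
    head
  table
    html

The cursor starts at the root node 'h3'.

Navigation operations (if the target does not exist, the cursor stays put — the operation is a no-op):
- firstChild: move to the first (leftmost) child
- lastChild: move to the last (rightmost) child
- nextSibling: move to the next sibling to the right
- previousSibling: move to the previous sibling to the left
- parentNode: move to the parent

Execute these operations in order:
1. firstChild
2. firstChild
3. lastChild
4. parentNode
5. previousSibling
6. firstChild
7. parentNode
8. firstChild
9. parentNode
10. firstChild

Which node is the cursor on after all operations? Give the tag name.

Answer: form

Derivation:
After 1 (firstChild): meta
After 2 (firstChild): img
After 3 (lastChild): form
After 4 (parentNode): img
After 5 (previousSibling): img (no-op, stayed)
After 6 (firstChild): form
After 7 (parentNode): img
After 8 (firstChild): form
After 9 (parentNode): img
After 10 (firstChild): form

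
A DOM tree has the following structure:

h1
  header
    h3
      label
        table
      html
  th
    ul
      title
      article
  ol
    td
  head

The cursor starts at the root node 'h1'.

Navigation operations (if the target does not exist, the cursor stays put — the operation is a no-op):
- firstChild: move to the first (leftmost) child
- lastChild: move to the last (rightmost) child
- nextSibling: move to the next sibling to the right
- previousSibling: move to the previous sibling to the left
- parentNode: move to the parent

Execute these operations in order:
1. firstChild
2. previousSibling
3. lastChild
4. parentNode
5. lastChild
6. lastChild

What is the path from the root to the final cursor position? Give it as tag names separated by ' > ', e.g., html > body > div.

After 1 (firstChild): header
After 2 (previousSibling): header (no-op, stayed)
After 3 (lastChild): h3
After 4 (parentNode): header
After 5 (lastChild): h3
After 6 (lastChild): html

Answer: h1 > header > h3 > html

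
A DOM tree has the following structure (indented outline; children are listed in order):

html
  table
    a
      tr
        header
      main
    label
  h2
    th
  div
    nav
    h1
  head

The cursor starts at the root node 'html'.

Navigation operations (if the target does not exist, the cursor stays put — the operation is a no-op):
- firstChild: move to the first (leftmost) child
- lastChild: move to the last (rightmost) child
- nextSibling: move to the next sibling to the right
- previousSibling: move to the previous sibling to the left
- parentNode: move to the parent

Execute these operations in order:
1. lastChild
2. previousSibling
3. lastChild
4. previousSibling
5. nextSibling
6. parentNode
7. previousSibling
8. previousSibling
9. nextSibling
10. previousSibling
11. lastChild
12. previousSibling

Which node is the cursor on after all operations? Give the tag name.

Answer: a

Derivation:
After 1 (lastChild): head
After 2 (previousSibling): div
After 3 (lastChild): h1
After 4 (previousSibling): nav
After 5 (nextSibling): h1
After 6 (parentNode): div
After 7 (previousSibling): h2
After 8 (previousSibling): table
After 9 (nextSibling): h2
After 10 (previousSibling): table
After 11 (lastChild): label
After 12 (previousSibling): a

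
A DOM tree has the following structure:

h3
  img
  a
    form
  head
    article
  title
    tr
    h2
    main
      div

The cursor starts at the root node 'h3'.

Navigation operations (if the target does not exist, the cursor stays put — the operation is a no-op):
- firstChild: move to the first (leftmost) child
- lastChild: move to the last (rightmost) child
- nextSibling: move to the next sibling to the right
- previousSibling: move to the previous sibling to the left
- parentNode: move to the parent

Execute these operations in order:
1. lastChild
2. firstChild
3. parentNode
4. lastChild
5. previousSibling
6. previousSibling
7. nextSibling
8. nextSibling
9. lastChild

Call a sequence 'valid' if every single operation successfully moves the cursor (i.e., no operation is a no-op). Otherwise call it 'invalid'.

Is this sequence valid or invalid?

After 1 (lastChild): title
After 2 (firstChild): tr
After 3 (parentNode): title
After 4 (lastChild): main
After 5 (previousSibling): h2
After 6 (previousSibling): tr
After 7 (nextSibling): h2
After 8 (nextSibling): main
After 9 (lastChild): div

Answer: valid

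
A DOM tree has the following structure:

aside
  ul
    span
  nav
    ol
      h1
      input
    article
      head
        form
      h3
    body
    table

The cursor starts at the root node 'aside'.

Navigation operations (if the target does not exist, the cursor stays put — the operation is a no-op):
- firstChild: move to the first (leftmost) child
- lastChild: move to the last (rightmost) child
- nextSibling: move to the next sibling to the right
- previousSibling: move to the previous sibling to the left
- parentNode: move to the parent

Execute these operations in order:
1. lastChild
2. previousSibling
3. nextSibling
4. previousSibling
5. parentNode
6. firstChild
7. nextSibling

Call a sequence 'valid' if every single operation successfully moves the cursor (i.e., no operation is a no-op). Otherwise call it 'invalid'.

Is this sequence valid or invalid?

After 1 (lastChild): nav
After 2 (previousSibling): ul
After 3 (nextSibling): nav
After 4 (previousSibling): ul
After 5 (parentNode): aside
After 6 (firstChild): ul
After 7 (nextSibling): nav

Answer: valid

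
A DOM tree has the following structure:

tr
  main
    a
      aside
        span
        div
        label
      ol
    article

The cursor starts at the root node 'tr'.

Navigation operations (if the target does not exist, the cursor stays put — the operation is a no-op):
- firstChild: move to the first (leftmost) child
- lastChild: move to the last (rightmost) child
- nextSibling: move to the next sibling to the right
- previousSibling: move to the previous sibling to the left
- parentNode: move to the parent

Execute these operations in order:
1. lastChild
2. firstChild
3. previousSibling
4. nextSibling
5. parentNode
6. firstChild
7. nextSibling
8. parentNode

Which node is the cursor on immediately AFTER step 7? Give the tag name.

After 1 (lastChild): main
After 2 (firstChild): a
After 3 (previousSibling): a (no-op, stayed)
After 4 (nextSibling): article
After 5 (parentNode): main
After 6 (firstChild): a
After 7 (nextSibling): article

Answer: article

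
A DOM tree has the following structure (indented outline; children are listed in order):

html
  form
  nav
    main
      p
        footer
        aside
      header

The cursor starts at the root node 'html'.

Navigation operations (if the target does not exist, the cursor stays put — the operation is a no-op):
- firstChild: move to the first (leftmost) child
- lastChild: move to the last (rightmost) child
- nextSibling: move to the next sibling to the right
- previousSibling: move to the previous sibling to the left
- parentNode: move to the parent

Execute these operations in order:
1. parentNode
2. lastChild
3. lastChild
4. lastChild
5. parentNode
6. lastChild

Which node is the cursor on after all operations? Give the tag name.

After 1 (parentNode): html (no-op, stayed)
After 2 (lastChild): nav
After 3 (lastChild): main
After 4 (lastChild): header
After 5 (parentNode): main
After 6 (lastChild): header

Answer: header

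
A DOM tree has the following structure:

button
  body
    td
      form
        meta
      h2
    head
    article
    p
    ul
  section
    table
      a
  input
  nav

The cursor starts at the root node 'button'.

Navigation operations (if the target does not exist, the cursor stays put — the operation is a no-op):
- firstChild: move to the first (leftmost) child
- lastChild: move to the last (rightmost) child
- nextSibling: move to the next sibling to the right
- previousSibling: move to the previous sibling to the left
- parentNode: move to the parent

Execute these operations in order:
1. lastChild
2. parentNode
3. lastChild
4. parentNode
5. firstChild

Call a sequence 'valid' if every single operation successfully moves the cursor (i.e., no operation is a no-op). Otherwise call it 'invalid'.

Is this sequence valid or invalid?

After 1 (lastChild): nav
After 2 (parentNode): button
After 3 (lastChild): nav
After 4 (parentNode): button
After 5 (firstChild): body

Answer: valid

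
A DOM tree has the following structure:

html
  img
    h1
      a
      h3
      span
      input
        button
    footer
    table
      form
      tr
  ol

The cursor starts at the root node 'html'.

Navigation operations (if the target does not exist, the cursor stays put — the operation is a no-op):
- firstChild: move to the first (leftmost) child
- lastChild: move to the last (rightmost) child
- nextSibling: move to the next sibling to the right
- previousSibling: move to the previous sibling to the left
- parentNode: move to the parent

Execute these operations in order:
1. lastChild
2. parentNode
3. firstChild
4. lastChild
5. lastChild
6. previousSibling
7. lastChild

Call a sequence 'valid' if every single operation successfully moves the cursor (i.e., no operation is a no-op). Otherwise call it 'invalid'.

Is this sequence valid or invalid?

After 1 (lastChild): ol
After 2 (parentNode): html
After 3 (firstChild): img
After 4 (lastChild): table
After 5 (lastChild): tr
After 6 (previousSibling): form
After 7 (lastChild): form (no-op, stayed)

Answer: invalid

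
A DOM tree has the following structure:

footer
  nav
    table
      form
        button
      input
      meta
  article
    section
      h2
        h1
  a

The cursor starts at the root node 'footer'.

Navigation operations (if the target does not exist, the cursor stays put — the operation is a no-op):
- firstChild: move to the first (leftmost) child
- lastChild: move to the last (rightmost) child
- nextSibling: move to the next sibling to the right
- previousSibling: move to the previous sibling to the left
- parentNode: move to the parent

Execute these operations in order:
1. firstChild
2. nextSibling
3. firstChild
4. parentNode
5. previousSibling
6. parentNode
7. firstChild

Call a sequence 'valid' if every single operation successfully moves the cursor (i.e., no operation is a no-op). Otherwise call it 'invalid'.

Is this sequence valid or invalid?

After 1 (firstChild): nav
After 2 (nextSibling): article
After 3 (firstChild): section
After 4 (parentNode): article
After 5 (previousSibling): nav
After 6 (parentNode): footer
After 7 (firstChild): nav

Answer: valid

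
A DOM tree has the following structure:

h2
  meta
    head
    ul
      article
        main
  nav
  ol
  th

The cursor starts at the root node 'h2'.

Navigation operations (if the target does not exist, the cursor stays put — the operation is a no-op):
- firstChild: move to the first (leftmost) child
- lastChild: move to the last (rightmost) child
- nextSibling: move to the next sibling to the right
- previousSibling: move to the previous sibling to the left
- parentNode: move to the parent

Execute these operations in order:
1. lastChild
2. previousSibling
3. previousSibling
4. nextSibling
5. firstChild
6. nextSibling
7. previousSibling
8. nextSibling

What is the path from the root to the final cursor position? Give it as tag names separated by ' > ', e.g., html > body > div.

After 1 (lastChild): th
After 2 (previousSibling): ol
After 3 (previousSibling): nav
After 4 (nextSibling): ol
After 5 (firstChild): ol (no-op, stayed)
After 6 (nextSibling): th
After 7 (previousSibling): ol
After 8 (nextSibling): th

Answer: h2 > th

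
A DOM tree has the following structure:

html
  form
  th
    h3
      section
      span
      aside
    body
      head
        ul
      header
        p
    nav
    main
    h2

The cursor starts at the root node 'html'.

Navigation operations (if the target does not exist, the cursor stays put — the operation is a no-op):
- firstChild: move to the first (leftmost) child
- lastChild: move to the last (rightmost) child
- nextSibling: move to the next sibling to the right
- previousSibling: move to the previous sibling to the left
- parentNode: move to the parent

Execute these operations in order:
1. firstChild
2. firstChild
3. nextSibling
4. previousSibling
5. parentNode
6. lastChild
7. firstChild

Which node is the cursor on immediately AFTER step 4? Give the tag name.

Answer: form

Derivation:
After 1 (firstChild): form
After 2 (firstChild): form (no-op, stayed)
After 3 (nextSibling): th
After 4 (previousSibling): form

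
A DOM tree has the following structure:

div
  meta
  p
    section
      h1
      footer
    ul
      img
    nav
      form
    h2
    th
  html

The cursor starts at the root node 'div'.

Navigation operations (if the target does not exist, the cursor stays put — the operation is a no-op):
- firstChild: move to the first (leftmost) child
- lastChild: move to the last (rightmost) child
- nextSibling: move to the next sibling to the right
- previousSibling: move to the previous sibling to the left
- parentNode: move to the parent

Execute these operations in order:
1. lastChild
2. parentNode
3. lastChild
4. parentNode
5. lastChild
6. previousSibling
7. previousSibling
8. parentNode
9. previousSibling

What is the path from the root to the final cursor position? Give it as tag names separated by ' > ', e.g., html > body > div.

After 1 (lastChild): html
After 2 (parentNode): div
After 3 (lastChild): html
After 4 (parentNode): div
After 5 (lastChild): html
After 6 (previousSibling): p
After 7 (previousSibling): meta
After 8 (parentNode): div
After 9 (previousSibling): div (no-op, stayed)

Answer: div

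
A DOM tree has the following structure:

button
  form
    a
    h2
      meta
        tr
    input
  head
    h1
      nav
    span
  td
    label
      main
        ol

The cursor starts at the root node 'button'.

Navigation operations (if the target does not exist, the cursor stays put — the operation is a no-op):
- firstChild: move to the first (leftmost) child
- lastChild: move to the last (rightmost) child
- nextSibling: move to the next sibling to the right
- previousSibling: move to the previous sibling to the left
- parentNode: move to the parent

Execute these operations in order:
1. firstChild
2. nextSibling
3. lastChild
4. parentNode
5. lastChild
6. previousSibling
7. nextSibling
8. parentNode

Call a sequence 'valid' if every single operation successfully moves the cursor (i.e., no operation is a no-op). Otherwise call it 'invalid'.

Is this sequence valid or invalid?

After 1 (firstChild): form
After 2 (nextSibling): head
After 3 (lastChild): span
After 4 (parentNode): head
After 5 (lastChild): span
After 6 (previousSibling): h1
After 7 (nextSibling): span
After 8 (parentNode): head

Answer: valid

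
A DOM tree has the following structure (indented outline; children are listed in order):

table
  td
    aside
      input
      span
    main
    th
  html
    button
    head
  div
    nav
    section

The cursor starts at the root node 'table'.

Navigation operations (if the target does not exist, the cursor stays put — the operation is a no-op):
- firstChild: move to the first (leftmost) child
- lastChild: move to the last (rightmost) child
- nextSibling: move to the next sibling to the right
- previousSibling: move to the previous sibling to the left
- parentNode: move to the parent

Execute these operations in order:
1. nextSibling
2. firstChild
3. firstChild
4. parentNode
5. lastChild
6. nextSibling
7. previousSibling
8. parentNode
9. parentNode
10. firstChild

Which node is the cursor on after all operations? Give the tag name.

After 1 (nextSibling): table (no-op, stayed)
After 2 (firstChild): td
After 3 (firstChild): aside
After 4 (parentNode): td
After 5 (lastChild): th
After 6 (nextSibling): th (no-op, stayed)
After 7 (previousSibling): main
After 8 (parentNode): td
After 9 (parentNode): table
After 10 (firstChild): td

Answer: td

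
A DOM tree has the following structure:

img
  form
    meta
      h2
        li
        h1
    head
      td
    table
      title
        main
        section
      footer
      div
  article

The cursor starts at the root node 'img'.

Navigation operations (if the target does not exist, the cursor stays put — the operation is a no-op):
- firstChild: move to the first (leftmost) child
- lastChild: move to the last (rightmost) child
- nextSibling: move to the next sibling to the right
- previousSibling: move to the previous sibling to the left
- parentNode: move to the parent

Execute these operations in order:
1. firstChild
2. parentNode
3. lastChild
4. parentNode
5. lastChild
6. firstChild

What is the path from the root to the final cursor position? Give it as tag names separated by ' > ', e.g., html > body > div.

Answer: img > article

Derivation:
After 1 (firstChild): form
After 2 (parentNode): img
After 3 (lastChild): article
After 4 (parentNode): img
After 5 (lastChild): article
After 6 (firstChild): article (no-op, stayed)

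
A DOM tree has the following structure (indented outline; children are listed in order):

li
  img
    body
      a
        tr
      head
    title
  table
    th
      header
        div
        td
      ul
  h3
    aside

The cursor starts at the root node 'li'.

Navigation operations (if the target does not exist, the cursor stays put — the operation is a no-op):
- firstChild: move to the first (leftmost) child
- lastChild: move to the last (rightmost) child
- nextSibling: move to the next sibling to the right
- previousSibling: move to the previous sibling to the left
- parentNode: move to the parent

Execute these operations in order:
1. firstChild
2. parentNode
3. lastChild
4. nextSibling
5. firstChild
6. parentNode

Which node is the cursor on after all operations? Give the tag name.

Answer: h3

Derivation:
After 1 (firstChild): img
After 2 (parentNode): li
After 3 (lastChild): h3
After 4 (nextSibling): h3 (no-op, stayed)
After 5 (firstChild): aside
After 6 (parentNode): h3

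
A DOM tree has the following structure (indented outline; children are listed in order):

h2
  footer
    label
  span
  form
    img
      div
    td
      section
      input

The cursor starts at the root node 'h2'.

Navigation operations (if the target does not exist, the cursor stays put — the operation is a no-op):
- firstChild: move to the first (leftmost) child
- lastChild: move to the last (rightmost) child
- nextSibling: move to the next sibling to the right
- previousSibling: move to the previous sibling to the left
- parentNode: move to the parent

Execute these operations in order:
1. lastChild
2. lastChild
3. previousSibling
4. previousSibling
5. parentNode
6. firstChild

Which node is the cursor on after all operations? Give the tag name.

Answer: img

Derivation:
After 1 (lastChild): form
After 2 (lastChild): td
After 3 (previousSibling): img
After 4 (previousSibling): img (no-op, stayed)
After 5 (parentNode): form
After 6 (firstChild): img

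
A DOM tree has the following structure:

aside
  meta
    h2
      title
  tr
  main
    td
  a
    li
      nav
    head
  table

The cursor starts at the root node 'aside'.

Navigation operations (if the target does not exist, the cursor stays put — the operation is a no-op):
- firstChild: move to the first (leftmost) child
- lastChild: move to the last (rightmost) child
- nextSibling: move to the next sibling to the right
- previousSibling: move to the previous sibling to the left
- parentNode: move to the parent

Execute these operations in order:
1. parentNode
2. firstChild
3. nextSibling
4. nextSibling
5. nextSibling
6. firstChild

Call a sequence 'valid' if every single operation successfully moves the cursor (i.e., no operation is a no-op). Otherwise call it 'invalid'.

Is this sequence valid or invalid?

Answer: invalid

Derivation:
After 1 (parentNode): aside (no-op, stayed)
After 2 (firstChild): meta
After 3 (nextSibling): tr
After 4 (nextSibling): main
After 5 (nextSibling): a
After 6 (firstChild): li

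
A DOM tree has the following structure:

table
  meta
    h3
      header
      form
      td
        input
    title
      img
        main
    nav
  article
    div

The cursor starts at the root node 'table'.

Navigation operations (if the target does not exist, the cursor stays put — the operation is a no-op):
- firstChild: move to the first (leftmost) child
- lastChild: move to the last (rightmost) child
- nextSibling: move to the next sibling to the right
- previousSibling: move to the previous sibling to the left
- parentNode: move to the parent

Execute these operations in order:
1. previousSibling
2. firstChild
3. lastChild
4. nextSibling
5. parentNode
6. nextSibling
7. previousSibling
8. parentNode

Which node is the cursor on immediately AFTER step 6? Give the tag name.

After 1 (previousSibling): table (no-op, stayed)
After 2 (firstChild): meta
After 3 (lastChild): nav
After 4 (nextSibling): nav (no-op, stayed)
After 5 (parentNode): meta
After 6 (nextSibling): article

Answer: article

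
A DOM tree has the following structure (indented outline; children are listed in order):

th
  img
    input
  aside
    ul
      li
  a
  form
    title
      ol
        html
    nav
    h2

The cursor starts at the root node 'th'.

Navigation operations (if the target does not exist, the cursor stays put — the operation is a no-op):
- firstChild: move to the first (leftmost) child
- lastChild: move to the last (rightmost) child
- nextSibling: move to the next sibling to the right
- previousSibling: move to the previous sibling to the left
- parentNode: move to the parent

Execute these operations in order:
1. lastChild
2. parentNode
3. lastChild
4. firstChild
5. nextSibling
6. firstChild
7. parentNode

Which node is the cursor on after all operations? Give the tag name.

After 1 (lastChild): form
After 2 (parentNode): th
After 3 (lastChild): form
After 4 (firstChild): title
After 5 (nextSibling): nav
After 6 (firstChild): nav (no-op, stayed)
After 7 (parentNode): form

Answer: form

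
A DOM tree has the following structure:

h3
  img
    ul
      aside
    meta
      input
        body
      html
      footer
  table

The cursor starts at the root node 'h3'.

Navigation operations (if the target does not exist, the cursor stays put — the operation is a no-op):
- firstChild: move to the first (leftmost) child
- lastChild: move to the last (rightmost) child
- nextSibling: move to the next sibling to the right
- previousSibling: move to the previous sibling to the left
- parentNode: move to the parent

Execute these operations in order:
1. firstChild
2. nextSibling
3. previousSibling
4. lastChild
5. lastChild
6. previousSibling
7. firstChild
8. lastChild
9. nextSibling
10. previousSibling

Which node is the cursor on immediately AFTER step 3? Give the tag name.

Answer: img

Derivation:
After 1 (firstChild): img
After 2 (nextSibling): table
After 3 (previousSibling): img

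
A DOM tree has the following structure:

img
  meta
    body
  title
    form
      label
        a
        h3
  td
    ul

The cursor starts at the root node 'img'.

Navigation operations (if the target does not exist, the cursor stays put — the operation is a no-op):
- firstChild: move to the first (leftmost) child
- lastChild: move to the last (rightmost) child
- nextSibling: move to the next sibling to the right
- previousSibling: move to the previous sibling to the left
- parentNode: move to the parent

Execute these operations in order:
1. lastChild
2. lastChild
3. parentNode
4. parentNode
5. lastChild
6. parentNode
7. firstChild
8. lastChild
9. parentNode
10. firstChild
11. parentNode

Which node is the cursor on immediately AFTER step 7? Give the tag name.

After 1 (lastChild): td
After 2 (lastChild): ul
After 3 (parentNode): td
After 4 (parentNode): img
After 5 (lastChild): td
After 6 (parentNode): img
After 7 (firstChild): meta

Answer: meta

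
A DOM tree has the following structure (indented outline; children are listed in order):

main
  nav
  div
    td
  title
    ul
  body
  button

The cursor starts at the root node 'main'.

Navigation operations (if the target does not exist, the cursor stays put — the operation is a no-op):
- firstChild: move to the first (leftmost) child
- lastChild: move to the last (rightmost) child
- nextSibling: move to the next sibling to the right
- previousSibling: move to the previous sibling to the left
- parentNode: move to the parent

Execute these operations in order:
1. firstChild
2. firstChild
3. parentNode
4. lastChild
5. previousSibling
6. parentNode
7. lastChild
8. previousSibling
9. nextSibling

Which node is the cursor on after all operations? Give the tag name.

Answer: button

Derivation:
After 1 (firstChild): nav
After 2 (firstChild): nav (no-op, stayed)
After 3 (parentNode): main
After 4 (lastChild): button
After 5 (previousSibling): body
After 6 (parentNode): main
After 7 (lastChild): button
After 8 (previousSibling): body
After 9 (nextSibling): button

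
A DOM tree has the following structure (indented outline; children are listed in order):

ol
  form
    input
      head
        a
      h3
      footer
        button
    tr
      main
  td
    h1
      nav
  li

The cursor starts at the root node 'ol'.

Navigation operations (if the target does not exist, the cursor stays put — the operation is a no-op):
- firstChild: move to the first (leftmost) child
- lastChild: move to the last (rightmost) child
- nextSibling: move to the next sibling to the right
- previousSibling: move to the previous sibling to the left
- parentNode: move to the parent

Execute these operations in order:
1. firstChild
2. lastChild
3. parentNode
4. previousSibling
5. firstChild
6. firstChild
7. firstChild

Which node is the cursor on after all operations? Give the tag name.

After 1 (firstChild): form
After 2 (lastChild): tr
After 3 (parentNode): form
After 4 (previousSibling): form (no-op, stayed)
After 5 (firstChild): input
After 6 (firstChild): head
After 7 (firstChild): a

Answer: a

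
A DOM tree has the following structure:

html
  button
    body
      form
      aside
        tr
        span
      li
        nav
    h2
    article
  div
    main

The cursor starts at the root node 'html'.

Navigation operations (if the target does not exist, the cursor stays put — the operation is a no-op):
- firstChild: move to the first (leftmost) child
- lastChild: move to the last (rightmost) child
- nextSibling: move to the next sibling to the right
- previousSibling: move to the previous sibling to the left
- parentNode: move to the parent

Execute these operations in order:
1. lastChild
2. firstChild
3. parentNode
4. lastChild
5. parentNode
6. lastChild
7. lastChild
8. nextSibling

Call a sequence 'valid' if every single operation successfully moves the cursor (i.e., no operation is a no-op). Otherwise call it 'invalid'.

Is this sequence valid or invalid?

After 1 (lastChild): div
After 2 (firstChild): main
After 3 (parentNode): div
After 4 (lastChild): main
After 5 (parentNode): div
After 6 (lastChild): main
After 7 (lastChild): main (no-op, stayed)
After 8 (nextSibling): main (no-op, stayed)

Answer: invalid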